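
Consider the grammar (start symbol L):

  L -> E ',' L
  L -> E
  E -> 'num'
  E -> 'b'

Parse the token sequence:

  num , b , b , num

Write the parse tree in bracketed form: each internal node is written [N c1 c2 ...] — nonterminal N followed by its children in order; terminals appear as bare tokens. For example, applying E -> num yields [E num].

[L [E num] , [L [E b] , [L [E b] , [L [E num]]]]]

L
E , L
num , L
num , E , L
num , b , L
num , b , E , L
num , b , b , L
num , b , b , E
num , b , b , num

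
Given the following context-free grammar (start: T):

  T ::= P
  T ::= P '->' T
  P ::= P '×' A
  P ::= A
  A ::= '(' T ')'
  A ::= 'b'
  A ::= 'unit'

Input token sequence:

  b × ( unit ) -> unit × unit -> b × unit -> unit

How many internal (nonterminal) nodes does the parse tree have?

21

[T [P [P [A b]] × [A ( [T [P [A unit]]] )]] -> [T [P [P [A unit]] × [A unit]] -> [T [P [P [A b]] × [A unit]] -> [T [P [A unit]]]]]]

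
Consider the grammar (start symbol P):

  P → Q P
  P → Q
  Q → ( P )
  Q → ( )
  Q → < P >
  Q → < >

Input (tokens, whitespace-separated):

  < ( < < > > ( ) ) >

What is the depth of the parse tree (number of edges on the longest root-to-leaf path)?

[P [Q < [P [Q ( [P [Q < [P [Q < >]] >] [P [Q ( )]]] )]] >]]

8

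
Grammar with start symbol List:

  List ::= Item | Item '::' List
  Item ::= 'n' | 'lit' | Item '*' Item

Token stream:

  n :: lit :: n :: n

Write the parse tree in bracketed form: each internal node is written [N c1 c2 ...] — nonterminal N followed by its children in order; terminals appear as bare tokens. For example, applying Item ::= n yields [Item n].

List
Item :: List
n :: List
n :: Item :: List
n :: lit :: List
n :: lit :: Item :: List
n :: lit :: n :: List
n :: lit :: n :: Item
n :: lit :: n :: n

[List [Item n] :: [List [Item lit] :: [List [Item n] :: [List [Item n]]]]]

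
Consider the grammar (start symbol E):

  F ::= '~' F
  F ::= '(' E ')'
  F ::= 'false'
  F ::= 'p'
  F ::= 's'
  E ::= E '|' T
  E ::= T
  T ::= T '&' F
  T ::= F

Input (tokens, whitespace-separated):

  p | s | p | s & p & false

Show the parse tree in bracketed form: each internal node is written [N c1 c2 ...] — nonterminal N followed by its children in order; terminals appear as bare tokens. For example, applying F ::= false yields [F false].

E
E | T
E | T | T
E | T | T | T
T | T | T | T
F | T | T | T
p | T | T | T
p | F | T | T
p | s | T | T
p | s | F | T
p | s | p | T
p | s | p | T & F
p | s | p | T & F & F
p | s | p | F & F & F
p | s | p | s & F & F
p | s | p | s & p & F
p | s | p | s & p & false

[E [E [E [E [T [F p]]] | [T [F s]]] | [T [F p]]] | [T [T [T [F s]] & [F p]] & [F false]]]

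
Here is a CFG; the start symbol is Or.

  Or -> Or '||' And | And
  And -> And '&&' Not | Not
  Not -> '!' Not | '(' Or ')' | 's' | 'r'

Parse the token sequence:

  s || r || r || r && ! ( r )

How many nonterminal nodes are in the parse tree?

18

[Or [Or [Or [Or [And [Not s]]] || [And [Not r]]] || [And [Not r]]] || [And [And [Not r]] && [Not ! [Not ( [Or [And [Not r]]] )]]]]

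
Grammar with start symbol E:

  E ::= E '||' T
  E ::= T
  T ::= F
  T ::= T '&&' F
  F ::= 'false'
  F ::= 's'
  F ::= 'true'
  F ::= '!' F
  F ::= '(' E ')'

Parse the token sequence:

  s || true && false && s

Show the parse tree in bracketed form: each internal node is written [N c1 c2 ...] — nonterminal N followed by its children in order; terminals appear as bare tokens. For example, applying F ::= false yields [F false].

E
E || T
T || T
F || T
s || T
s || T && F
s || T && F && F
s || F && F && F
s || true && F && F
s || true && false && F
s || true && false && s

[E [E [T [F s]]] || [T [T [T [F true]] && [F false]] && [F s]]]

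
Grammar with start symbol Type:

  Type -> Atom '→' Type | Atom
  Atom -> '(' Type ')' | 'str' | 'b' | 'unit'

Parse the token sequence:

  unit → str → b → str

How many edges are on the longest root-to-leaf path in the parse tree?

5

[Type [Atom unit] → [Type [Atom str] → [Type [Atom b] → [Type [Atom str]]]]]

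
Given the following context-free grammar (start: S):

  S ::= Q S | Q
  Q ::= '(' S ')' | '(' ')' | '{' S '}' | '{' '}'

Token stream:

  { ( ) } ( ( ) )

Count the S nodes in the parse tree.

4

[S [Q { [S [Q ( )]] }] [S [Q ( [S [Q ( )]] )]]]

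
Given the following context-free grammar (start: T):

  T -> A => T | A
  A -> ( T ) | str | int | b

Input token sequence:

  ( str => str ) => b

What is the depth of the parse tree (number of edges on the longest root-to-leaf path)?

5

[T [A ( [T [A str] => [T [A str]]] )] => [T [A b]]]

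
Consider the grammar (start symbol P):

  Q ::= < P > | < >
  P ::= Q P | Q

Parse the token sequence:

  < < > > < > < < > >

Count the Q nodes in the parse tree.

5

[P [Q < [P [Q < >]] >] [P [Q < >] [P [Q < [P [Q < >]] >]]]]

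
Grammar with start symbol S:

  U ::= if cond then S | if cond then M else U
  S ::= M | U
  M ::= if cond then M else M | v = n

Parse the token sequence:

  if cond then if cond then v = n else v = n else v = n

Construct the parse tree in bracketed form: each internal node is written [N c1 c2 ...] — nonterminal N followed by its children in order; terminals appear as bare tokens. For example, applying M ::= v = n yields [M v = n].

[S [M if cond then [M if cond then [M v = n] else [M v = n]] else [M v = n]]]

S
M
if cond then M else M
if cond then if cond then M else M else M
if cond then if cond then v = n else M else M
if cond then if cond then v = n else v = n else M
if cond then if cond then v = n else v = n else v = n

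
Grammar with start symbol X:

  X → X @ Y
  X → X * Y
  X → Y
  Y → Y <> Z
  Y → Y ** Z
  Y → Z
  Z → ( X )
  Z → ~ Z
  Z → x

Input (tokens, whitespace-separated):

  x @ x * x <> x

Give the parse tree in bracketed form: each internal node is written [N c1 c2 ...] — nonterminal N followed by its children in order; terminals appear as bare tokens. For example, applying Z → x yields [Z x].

[X [X [X [Y [Z x]]] @ [Y [Z x]]] * [Y [Y [Z x]] <> [Z x]]]

X
X * Y
X @ Y * Y
Y @ Y * Y
Z @ Y * Y
x @ Y * Y
x @ Z * Y
x @ x * Y
x @ x * Y <> Z
x @ x * Z <> Z
x @ x * x <> Z
x @ x * x <> x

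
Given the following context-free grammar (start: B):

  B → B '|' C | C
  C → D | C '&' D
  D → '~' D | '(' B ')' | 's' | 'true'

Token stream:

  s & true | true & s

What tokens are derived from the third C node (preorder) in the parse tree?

true & s

[B [B [C [C [D s]] & [D true]]] | [C [C [D true]] & [D s]]]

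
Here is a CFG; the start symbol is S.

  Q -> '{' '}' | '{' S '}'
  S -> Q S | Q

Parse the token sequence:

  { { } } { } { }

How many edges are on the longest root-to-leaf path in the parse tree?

[S [Q { [S [Q { }]] }] [S [Q { }] [S [Q { }]]]]

4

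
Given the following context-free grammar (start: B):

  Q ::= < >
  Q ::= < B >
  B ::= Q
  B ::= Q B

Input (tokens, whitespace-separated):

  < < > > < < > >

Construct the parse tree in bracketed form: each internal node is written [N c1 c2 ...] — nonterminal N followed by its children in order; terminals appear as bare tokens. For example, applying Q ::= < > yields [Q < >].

B
Q B
< B > B
< Q > B
< < > > B
< < > > Q
< < > > < B >
< < > > < Q >
< < > > < < > >

[B [Q < [B [Q < >]] >] [B [Q < [B [Q < >]] >]]]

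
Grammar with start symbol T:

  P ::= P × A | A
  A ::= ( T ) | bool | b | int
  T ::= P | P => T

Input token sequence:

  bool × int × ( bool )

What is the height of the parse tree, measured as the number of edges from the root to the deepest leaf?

[T [P [P [P [A bool]] × [A int]] × [A ( [T [P [A bool]]] )]]]

6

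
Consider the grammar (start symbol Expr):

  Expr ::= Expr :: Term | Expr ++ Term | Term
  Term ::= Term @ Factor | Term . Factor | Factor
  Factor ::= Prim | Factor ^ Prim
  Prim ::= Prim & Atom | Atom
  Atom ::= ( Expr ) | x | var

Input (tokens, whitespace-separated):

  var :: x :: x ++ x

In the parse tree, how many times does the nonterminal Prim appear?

[Expr [Expr [Expr [Expr [Term [Factor [Prim [Atom var]]]]] :: [Term [Factor [Prim [Atom x]]]]] :: [Term [Factor [Prim [Atom x]]]]] ++ [Term [Factor [Prim [Atom x]]]]]

4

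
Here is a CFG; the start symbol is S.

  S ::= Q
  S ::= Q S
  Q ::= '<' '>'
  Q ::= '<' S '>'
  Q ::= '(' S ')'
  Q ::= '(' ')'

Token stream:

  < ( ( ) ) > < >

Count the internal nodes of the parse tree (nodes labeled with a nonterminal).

[S [Q < [S [Q ( [S [Q ( )]] )]] >] [S [Q < >]]]

8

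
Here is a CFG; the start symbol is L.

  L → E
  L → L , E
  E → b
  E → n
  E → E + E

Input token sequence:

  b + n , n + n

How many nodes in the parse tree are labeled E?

[L [L [E [E b] + [E n]]] , [E [E n] + [E n]]]

6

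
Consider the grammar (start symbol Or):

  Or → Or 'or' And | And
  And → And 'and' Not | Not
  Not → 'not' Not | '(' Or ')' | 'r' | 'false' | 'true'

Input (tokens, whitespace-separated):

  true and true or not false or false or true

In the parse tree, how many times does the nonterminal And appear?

5

[Or [Or [Or [Or [And [And [Not true]] and [Not true]]] or [And [Not not [Not false]]]] or [And [Not false]]] or [And [Not true]]]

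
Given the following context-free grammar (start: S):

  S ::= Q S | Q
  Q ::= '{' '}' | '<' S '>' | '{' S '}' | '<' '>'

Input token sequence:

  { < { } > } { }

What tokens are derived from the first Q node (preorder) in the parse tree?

{ < { } > }

[S [Q { [S [Q < [S [Q { }]] >]] }] [S [Q { }]]]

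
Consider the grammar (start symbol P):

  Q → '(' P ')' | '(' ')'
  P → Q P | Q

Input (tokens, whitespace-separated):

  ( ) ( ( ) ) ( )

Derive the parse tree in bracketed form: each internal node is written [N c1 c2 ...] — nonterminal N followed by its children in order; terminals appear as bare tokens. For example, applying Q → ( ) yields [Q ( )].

P
Q P
( ) P
( ) Q P
( ) ( P ) P
( ) ( Q ) P
( ) ( ( ) ) P
( ) ( ( ) ) Q
( ) ( ( ) ) ( )

[P [Q ( )] [P [Q ( [P [Q ( )]] )] [P [Q ( )]]]]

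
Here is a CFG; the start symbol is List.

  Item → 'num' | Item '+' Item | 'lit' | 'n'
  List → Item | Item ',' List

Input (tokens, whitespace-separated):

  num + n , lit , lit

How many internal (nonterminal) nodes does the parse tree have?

[List [Item [Item num] + [Item n]] , [List [Item lit] , [List [Item lit]]]]

8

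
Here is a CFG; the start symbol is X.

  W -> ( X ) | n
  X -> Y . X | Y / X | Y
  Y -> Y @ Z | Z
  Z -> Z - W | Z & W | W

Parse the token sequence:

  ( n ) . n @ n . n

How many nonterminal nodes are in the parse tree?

19

[X [Y [Z [W ( [X [Y [Z [W n]]]] )]]] . [X [Y [Y [Z [W n]]] @ [Z [W n]]] . [X [Y [Z [W n]]]]]]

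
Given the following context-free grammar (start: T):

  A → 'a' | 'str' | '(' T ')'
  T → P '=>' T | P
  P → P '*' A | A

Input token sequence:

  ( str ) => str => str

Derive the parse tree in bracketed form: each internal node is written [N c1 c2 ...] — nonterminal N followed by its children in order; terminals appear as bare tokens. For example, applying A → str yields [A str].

[T [P [A ( [T [P [A str]]] )]] => [T [P [A str]] => [T [P [A str]]]]]

T
P => T
A => T
( T ) => T
( P ) => T
( A ) => T
( str ) => T
( str ) => P => T
( str ) => A => T
( str ) => str => T
( str ) => str => P
( str ) => str => A
( str ) => str => str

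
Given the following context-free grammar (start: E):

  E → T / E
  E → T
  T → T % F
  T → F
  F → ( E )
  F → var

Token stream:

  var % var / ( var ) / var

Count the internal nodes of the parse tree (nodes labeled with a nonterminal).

14

[E [T [T [F var]] % [F var]] / [E [T [F ( [E [T [F var]]] )]] / [E [T [F var]]]]]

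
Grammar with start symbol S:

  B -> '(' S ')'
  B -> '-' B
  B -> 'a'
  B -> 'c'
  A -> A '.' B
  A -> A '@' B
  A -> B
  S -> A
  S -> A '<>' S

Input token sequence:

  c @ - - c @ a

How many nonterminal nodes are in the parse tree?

[S [A [A [A [B c]] @ [B - [B - [B c]]]] @ [B a]]]

9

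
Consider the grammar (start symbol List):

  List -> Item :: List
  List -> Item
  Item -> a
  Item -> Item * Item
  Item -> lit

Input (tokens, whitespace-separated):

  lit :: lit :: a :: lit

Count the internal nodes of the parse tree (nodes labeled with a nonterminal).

8

[List [Item lit] :: [List [Item lit] :: [List [Item a] :: [List [Item lit]]]]]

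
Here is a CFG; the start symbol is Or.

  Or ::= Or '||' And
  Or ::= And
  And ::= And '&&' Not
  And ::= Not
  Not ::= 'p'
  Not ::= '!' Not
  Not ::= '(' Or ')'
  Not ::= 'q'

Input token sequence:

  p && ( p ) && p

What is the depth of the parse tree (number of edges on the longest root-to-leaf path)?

7

[Or [And [And [And [Not p]] && [Not ( [Or [And [Not p]]] )]] && [Not p]]]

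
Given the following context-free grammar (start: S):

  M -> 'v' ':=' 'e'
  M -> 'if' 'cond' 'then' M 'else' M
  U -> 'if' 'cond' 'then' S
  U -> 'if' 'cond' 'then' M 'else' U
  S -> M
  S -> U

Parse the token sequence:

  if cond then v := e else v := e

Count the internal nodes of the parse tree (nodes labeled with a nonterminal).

4

[S [M if cond then [M v := e] else [M v := e]]]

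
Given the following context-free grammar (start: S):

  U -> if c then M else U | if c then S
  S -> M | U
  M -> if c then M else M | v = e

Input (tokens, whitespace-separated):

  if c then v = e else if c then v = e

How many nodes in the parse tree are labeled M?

[S [U if c then [M v = e] else [U if c then [S [M v = e]]]]]

2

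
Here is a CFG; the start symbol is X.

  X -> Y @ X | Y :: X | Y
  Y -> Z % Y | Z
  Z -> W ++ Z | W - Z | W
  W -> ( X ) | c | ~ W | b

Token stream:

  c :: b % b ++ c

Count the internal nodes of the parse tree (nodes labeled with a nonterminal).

[X [Y [Z [W c]]] :: [X [Y [Z [W b]] % [Y [Z [W b] ++ [Z [W c]]]]]]]

13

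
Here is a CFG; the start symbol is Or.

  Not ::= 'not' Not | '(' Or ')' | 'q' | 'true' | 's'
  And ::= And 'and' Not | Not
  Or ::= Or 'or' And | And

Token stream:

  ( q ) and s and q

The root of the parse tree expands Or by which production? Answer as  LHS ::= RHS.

[Or [And [And [And [Not ( [Or [And [Not q]]] )]] and [Not s]] and [Not q]]]

Or ::= And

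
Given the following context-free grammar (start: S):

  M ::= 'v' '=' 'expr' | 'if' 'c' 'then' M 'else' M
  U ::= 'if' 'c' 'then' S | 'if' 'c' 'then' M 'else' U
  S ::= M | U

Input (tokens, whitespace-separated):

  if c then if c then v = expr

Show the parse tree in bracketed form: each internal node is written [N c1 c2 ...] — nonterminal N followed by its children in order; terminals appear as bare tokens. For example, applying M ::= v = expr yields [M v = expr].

S
U
if c then S
if c then U
if c then if c then S
if c then if c then M
if c then if c then v = expr

[S [U if c then [S [U if c then [S [M v = expr]]]]]]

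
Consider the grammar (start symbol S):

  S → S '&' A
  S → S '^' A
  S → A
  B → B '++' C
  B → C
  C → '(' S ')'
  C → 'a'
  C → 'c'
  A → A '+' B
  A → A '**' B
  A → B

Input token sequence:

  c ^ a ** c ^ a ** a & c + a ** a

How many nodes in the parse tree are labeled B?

[S [S [S [S [A [B [C c]]]] ^ [A [A [B [C a]]] ** [B [C c]]]] ^ [A [A [B [C a]]] ** [B [C a]]]] & [A [A [A [B [C c]]] + [B [C a]]] ** [B [C a]]]]

8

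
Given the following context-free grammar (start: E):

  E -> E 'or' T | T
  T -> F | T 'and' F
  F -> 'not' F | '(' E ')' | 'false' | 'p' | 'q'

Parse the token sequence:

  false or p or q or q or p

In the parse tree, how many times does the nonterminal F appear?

[E [E [E [E [E [T [F false]]] or [T [F p]]] or [T [F q]]] or [T [F q]]] or [T [F p]]]

5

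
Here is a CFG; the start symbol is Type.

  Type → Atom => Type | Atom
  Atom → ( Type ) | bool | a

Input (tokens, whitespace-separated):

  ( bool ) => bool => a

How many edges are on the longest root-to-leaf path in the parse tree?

4

[Type [Atom ( [Type [Atom bool]] )] => [Type [Atom bool] => [Type [Atom a]]]]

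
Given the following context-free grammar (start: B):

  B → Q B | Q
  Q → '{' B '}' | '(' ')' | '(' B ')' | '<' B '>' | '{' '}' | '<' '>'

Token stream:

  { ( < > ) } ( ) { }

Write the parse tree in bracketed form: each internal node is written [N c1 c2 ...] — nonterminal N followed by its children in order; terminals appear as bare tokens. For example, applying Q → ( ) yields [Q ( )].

[B [Q { [B [Q ( [B [Q < >]] )]] }] [B [Q ( )] [B [Q { }]]]]

B
Q B
{ B } B
{ Q } B
{ ( B ) } B
{ ( Q ) } B
{ ( < > ) } B
{ ( < > ) } Q B
{ ( < > ) } ( ) B
{ ( < > ) } ( ) Q
{ ( < > ) } ( ) { }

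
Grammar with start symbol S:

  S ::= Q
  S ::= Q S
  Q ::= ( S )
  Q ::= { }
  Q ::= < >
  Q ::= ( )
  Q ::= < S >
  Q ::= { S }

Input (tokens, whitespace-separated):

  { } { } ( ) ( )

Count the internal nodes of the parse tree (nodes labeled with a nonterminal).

[S [Q { }] [S [Q { }] [S [Q ( )] [S [Q ( )]]]]]

8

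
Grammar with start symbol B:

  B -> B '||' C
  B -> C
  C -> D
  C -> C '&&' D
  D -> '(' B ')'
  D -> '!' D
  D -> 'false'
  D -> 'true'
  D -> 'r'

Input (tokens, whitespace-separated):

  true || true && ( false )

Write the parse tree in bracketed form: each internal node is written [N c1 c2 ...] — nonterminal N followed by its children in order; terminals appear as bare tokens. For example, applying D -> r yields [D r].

B
B || C
C || C
D || C
true || C
true || C && D
true || D && D
true || true && D
true || true && ( B )
true || true && ( C )
true || true && ( D )
true || true && ( false )

[B [B [C [D true]]] || [C [C [D true]] && [D ( [B [C [D false]]] )]]]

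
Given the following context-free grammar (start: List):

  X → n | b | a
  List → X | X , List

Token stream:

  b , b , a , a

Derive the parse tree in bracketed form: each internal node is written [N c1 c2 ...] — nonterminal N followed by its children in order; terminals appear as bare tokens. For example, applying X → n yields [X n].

List
X , List
b , List
b , X , List
b , b , List
b , b , X , List
b , b , a , List
b , b , a , X
b , b , a , a

[List [X b] , [List [X b] , [List [X a] , [List [X a]]]]]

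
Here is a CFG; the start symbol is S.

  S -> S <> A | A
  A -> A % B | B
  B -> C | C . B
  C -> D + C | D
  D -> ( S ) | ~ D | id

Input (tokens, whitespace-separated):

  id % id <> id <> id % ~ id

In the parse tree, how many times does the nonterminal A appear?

[S [S [S [A [A [B [C [D id]]]] % [B [C [D id]]]]] <> [A [B [C [D id]]]]] <> [A [A [B [C [D id]]]] % [B [C [D ~ [D id]]]]]]

5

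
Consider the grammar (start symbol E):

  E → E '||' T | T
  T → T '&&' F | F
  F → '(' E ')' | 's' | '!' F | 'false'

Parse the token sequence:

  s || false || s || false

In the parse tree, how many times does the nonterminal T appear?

4

[E [E [E [E [T [F s]]] || [T [F false]]] || [T [F s]]] || [T [F false]]]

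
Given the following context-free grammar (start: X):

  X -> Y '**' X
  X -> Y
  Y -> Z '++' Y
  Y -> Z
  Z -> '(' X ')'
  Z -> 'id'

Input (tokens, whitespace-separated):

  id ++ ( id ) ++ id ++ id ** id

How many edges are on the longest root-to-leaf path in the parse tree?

7

[X [Y [Z id] ++ [Y [Z ( [X [Y [Z id]]] )] ++ [Y [Z id] ++ [Y [Z id]]]]] ** [X [Y [Z id]]]]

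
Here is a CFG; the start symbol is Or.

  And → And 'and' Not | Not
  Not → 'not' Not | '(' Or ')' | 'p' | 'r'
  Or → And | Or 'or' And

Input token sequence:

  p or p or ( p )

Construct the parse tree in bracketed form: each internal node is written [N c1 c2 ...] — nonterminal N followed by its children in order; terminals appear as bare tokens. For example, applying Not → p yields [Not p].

Or
Or or And
Or or And or And
And or And or And
Not or And or And
p or And or And
p or Not or And
p or p or And
p or p or Not
p or p or ( Or )
p or p or ( And )
p or p or ( Not )
p or p or ( p )

[Or [Or [Or [And [Not p]]] or [And [Not p]]] or [And [Not ( [Or [And [Not p]]] )]]]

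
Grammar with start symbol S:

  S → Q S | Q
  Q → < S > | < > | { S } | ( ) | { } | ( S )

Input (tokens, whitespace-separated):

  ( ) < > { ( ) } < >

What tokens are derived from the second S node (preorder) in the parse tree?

[S [Q ( )] [S [Q < >] [S [Q { [S [Q ( )]] }] [S [Q < >]]]]]

< > { ( ) } < >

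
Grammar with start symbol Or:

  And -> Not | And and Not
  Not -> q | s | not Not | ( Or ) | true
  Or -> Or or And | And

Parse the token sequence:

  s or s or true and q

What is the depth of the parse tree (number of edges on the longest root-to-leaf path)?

5

[Or [Or [Or [And [Not s]]] or [And [Not s]]] or [And [And [Not true]] and [Not q]]]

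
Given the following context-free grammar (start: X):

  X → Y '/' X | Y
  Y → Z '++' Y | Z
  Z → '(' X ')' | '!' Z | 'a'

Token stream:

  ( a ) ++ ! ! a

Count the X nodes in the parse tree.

2

[X [Y [Z ( [X [Y [Z a]]] )] ++ [Y [Z ! [Z ! [Z a]]]]]]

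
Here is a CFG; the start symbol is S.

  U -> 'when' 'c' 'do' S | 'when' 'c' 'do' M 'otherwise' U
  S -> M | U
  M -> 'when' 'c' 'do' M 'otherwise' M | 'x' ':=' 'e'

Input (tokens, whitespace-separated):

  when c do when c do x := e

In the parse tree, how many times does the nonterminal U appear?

[S [U when c do [S [U when c do [S [M x := e]]]]]]

2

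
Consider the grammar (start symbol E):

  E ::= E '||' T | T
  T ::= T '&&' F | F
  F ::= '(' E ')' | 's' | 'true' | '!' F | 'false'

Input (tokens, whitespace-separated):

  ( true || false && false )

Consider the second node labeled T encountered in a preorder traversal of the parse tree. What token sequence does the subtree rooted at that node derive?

[E [T [F ( [E [E [T [F true]]] || [T [T [F false]] && [F false]]] )]]]

true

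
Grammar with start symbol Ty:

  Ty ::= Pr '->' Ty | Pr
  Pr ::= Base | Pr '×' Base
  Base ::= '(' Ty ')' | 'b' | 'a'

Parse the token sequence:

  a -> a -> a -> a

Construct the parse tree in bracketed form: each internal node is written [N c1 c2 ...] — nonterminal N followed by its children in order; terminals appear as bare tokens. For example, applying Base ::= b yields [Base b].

Ty
Pr -> Ty
Base -> Ty
a -> Ty
a -> Pr -> Ty
a -> Base -> Ty
a -> a -> Ty
a -> a -> Pr -> Ty
a -> a -> Base -> Ty
a -> a -> a -> Ty
a -> a -> a -> Pr
a -> a -> a -> Base
a -> a -> a -> a

[Ty [Pr [Base a]] -> [Ty [Pr [Base a]] -> [Ty [Pr [Base a]] -> [Ty [Pr [Base a]]]]]]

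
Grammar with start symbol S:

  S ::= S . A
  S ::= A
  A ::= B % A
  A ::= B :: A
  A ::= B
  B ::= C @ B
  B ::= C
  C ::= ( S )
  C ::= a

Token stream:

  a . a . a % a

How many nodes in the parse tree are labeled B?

[S [S [S [A [B [C a]]]] . [A [B [C a]]]] . [A [B [C a]] % [A [B [C a]]]]]

4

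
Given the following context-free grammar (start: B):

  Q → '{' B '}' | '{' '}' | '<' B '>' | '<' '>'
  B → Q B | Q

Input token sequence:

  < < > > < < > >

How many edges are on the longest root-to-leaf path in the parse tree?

5

[B [Q < [B [Q < >]] >] [B [Q < [B [Q < >]] >]]]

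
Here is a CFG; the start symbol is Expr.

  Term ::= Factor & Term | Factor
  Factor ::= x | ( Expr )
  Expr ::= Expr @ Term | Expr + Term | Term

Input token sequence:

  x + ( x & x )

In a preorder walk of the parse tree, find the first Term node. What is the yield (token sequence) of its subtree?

[Expr [Expr [Term [Factor x]]] + [Term [Factor ( [Expr [Term [Factor x] & [Term [Factor x]]]] )]]]

x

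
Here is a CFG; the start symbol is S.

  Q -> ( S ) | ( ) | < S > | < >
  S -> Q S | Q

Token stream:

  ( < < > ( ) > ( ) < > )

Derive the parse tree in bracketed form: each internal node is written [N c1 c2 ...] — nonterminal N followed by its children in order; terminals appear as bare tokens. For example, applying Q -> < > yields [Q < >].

[S [Q ( [S [Q < [S [Q < >] [S [Q ( )]]] >] [S [Q ( )] [S [Q < >]]]] )]]

S
Q
( S )
( Q S )
( < S > S )
( < Q S > S )
( < < > S > S )
( < < > Q > S )
( < < > ( ) > S )
( < < > ( ) > Q S )
( < < > ( ) > ( ) S )
( < < > ( ) > ( ) Q )
( < < > ( ) > ( ) < > )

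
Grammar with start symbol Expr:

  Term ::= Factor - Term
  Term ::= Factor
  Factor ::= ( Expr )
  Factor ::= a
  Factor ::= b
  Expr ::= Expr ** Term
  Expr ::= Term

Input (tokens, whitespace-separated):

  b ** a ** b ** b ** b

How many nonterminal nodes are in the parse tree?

[Expr [Expr [Expr [Expr [Expr [Term [Factor b]]] ** [Term [Factor a]]] ** [Term [Factor b]]] ** [Term [Factor b]]] ** [Term [Factor b]]]

15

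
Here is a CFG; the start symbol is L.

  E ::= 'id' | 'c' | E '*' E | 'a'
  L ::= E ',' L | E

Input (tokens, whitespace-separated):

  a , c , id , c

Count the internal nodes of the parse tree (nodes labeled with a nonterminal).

8

[L [E a] , [L [E c] , [L [E id] , [L [E c]]]]]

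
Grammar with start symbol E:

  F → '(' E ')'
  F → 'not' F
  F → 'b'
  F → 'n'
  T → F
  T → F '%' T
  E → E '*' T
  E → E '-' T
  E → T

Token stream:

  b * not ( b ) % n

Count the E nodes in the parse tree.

3

[E [E [T [F b]]] * [T [F not [F ( [E [T [F b]]] )]] % [T [F n]]]]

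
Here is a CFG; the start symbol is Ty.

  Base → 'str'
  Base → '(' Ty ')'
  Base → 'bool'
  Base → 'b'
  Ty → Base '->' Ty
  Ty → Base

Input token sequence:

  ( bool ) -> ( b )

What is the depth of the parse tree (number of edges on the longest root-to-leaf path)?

5

[Ty [Base ( [Ty [Base bool]] )] -> [Ty [Base ( [Ty [Base b]] )]]]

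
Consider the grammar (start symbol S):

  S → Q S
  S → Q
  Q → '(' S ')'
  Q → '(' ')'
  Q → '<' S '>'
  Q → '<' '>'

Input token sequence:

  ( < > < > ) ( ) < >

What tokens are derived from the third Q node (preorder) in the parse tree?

< >

[S [Q ( [S [Q < >] [S [Q < >]]] )] [S [Q ( )] [S [Q < >]]]]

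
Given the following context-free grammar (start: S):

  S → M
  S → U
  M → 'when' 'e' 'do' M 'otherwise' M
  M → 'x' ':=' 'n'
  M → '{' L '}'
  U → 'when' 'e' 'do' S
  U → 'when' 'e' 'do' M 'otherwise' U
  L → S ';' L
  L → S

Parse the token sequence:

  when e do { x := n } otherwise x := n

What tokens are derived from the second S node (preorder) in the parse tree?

[S [M when e do [M { [L [S [M x := n]]] }] otherwise [M x := n]]]

x := n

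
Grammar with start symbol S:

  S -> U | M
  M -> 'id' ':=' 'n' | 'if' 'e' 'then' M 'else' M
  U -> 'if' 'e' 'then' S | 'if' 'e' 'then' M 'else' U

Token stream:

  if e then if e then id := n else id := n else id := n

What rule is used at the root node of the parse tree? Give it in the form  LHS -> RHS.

[S [M if e then [M if e then [M id := n] else [M id := n]] else [M id := n]]]

S -> M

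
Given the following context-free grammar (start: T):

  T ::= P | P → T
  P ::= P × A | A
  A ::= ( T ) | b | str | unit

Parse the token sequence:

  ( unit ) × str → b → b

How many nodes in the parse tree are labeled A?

5

[T [P [P [A ( [T [P [A unit]]] )]] × [A str]] → [T [P [A b]] → [T [P [A b]]]]]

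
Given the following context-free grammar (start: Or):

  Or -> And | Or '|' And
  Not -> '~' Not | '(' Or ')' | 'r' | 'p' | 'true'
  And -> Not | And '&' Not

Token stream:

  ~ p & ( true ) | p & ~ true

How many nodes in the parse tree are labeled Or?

3

[Or [Or [And [And [Not ~ [Not p]]] & [Not ( [Or [And [Not true]]] )]]] | [And [And [Not p]] & [Not ~ [Not true]]]]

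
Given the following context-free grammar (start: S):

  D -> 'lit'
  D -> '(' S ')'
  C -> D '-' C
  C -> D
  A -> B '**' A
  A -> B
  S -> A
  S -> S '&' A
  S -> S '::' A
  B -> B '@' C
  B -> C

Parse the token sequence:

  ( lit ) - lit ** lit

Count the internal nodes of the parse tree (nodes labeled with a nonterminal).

16

[S [A [B [C [D ( [S [A [B [C [D lit]]]]] )] - [C [D lit]]]] ** [A [B [C [D lit]]]]]]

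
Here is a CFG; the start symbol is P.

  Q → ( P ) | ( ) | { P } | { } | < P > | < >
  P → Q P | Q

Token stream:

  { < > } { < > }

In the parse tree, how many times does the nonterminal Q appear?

4

[P [Q { [P [Q < >]] }] [P [Q { [P [Q < >]] }]]]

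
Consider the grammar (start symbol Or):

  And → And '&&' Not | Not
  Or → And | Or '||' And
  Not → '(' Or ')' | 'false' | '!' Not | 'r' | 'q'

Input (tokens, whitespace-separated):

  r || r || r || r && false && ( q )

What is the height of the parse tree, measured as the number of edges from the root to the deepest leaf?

[Or [Or [Or [Or [And [Not r]]] || [And [Not r]]] || [And [Not r]]] || [And [And [And [Not r]] && [Not false]] && [Not ( [Or [And [Not q]]] )]]]

6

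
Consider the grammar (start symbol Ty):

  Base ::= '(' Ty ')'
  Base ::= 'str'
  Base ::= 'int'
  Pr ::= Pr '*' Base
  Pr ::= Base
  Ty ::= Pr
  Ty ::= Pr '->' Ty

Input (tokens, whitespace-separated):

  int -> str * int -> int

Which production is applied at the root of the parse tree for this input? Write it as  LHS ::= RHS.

[Ty [Pr [Base int]] -> [Ty [Pr [Pr [Base str]] * [Base int]] -> [Ty [Pr [Base int]]]]]

Ty ::= Pr '->' Ty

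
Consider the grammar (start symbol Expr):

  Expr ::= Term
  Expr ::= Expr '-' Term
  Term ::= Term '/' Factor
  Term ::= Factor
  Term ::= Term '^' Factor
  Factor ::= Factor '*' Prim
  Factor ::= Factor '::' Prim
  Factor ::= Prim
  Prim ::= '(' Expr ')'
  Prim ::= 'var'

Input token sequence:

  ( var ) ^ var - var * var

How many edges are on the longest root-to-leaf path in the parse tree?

10

[Expr [Expr [Term [Term [Factor [Prim ( [Expr [Term [Factor [Prim var]]]] )]]] ^ [Factor [Prim var]]]] - [Term [Factor [Factor [Prim var]] * [Prim var]]]]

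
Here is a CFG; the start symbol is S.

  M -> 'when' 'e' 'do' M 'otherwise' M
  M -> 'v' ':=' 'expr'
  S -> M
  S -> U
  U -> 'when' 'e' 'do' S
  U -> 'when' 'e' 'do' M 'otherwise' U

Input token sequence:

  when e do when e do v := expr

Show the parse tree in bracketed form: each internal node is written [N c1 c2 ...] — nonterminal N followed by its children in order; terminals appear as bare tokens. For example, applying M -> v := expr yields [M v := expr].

S
U
when e do S
when e do U
when e do when e do S
when e do when e do M
when e do when e do v := expr

[S [U when e do [S [U when e do [S [M v := expr]]]]]]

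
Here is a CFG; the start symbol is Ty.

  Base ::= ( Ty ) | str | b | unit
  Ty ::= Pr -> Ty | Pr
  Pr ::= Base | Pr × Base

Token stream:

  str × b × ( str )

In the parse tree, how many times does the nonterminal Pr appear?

[Ty [Pr [Pr [Pr [Base str]] × [Base b]] × [Base ( [Ty [Pr [Base str]]] )]]]

4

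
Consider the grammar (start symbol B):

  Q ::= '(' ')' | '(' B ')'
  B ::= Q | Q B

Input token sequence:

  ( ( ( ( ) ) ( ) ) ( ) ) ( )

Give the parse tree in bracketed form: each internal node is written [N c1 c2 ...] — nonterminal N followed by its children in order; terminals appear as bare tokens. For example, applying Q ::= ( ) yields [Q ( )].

[B [Q ( [B [Q ( [B [Q ( [B [Q ( )]] )] [B [Q ( )]]] )] [B [Q ( )]]] )] [B [Q ( )]]]

B
Q B
( B ) B
( Q B ) B
( ( B ) B ) B
( ( Q B ) B ) B
( ( ( B ) B ) B ) B
( ( ( Q ) B ) B ) B
( ( ( ( ) ) B ) B ) B
( ( ( ( ) ) Q ) B ) B
( ( ( ( ) ) ( ) ) B ) B
( ( ( ( ) ) ( ) ) Q ) B
( ( ( ( ) ) ( ) ) ( ) ) B
( ( ( ( ) ) ( ) ) ( ) ) Q
( ( ( ( ) ) ( ) ) ( ) ) ( )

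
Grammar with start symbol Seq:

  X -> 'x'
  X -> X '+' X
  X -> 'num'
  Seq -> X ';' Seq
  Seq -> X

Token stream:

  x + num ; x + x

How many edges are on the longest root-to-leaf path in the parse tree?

[Seq [X [X x] + [X num]] ; [Seq [X [X x] + [X x]]]]

4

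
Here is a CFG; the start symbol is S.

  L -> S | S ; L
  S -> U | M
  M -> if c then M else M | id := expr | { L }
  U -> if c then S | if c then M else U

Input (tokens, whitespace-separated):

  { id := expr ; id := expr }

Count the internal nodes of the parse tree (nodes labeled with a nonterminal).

[S [M { [L [S [M id := expr]] ; [L [S [M id := expr]]]] }]]

8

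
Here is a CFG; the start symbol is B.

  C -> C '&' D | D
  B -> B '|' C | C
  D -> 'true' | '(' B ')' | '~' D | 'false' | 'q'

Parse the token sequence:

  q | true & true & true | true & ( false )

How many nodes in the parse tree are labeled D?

7

[B [B [B [C [D q]]] | [C [C [C [D true]] & [D true]] & [D true]]] | [C [C [D true]] & [D ( [B [C [D false]]] )]]]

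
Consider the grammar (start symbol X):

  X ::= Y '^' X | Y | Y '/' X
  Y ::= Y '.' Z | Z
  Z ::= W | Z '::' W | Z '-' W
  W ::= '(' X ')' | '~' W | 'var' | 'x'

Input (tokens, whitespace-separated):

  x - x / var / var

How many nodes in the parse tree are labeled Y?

[X [Y [Z [Z [W x]] - [W x]]] / [X [Y [Z [W var]]] / [X [Y [Z [W var]]]]]]

3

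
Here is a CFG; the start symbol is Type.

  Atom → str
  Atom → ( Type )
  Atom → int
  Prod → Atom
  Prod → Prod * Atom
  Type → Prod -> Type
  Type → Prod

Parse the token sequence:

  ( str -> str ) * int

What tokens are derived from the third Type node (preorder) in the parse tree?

str

[Type [Prod [Prod [Atom ( [Type [Prod [Atom str]] -> [Type [Prod [Atom str]]]] )]] * [Atom int]]]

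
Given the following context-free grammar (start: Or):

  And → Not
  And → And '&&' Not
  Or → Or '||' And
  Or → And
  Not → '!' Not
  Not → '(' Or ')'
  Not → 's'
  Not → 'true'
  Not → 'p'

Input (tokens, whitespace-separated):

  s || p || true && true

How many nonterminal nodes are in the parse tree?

11

[Or [Or [Or [And [Not s]]] || [And [Not p]]] || [And [And [Not true]] && [Not true]]]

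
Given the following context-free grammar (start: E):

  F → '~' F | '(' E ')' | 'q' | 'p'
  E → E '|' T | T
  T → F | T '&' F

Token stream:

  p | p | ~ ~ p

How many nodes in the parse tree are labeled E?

[E [E [E [T [F p]]] | [T [F p]]] | [T [F ~ [F ~ [F p]]]]]

3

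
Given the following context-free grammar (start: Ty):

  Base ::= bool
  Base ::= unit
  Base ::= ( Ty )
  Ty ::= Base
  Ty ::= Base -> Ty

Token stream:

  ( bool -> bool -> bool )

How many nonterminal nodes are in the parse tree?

8

[Ty [Base ( [Ty [Base bool] -> [Ty [Base bool] -> [Ty [Base bool]]]] )]]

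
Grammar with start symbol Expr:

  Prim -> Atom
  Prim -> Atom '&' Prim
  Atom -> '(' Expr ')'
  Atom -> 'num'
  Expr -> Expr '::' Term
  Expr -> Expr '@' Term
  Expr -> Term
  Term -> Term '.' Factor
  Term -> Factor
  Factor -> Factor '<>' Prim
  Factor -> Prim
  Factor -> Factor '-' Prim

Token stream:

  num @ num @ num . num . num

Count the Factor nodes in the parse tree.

[Expr [Expr [Expr [Term [Factor [Prim [Atom num]]]]] @ [Term [Factor [Prim [Atom num]]]]] @ [Term [Term [Term [Factor [Prim [Atom num]]]] . [Factor [Prim [Atom num]]]] . [Factor [Prim [Atom num]]]]]

5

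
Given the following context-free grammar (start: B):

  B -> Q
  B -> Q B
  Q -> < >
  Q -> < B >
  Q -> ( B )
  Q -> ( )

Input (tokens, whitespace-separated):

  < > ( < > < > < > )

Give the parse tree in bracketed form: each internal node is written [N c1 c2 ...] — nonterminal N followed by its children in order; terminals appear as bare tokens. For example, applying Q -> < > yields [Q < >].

B
Q B
< > B
< > Q
< > ( B )
< > ( Q B )
< > ( < > B )
< > ( < > Q B )
< > ( < > < > B )
< > ( < > < > Q )
< > ( < > < > < > )

[B [Q < >] [B [Q ( [B [Q < >] [B [Q < >] [B [Q < >]]]] )]]]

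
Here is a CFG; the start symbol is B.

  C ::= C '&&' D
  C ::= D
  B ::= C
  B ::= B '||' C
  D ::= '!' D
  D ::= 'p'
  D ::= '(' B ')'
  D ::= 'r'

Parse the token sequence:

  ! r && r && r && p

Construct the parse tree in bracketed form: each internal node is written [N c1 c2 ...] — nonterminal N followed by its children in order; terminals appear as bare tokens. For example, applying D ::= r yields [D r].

[B [C [C [C [C [D ! [D r]]] && [D r]] && [D r]] && [D p]]]

B
C
C && D
C && D && D
C && D && D && D
D && D && D && D
! D && D && D && D
! r && D && D && D
! r && r && D && D
! r && r && r && D
! r && r && r && p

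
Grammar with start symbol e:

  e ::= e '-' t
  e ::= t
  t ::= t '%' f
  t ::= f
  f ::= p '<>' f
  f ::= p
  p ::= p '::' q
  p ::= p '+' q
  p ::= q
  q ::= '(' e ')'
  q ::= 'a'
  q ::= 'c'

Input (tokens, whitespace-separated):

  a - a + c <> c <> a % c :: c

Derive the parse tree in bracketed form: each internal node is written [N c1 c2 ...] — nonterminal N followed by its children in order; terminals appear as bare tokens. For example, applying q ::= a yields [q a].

[e [e [t [f [p [q a]]]]] - [t [t [f [p [p [q a]] + [q c]] <> [f [p [q c]] <> [f [p [q a]]]]]] % [f [p [p [q c]] :: [q c]]]]]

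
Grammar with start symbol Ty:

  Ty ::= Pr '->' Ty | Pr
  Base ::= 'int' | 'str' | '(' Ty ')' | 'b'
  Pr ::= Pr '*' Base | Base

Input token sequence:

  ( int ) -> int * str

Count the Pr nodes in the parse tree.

4

[Ty [Pr [Base ( [Ty [Pr [Base int]]] )]] -> [Ty [Pr [Pr [Base int]] * [Base str]]]]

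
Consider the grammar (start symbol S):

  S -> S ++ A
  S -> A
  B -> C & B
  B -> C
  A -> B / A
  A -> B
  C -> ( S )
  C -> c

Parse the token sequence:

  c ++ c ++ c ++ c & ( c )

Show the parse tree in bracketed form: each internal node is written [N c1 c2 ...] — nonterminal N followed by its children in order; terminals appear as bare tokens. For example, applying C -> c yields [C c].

[S [S [S [S [A [B [C c]]]] ++ [A [B [C c]]]] ++ [A [B [C c]]]] ++ [A [B [C c] & [B [C ( [S [A [B [C c]]]] )]]]]]

S
S ++ A
S ++ A ++ A
S ++ A ++ A ++ A
A ++ A ++ A ++ A
B ++ A ++ A ++ A
C ++ A ++ A ++ A
c ++ A ++ A ++ A
c ++ B ++ A ++ A
c ++ C ++ A ++ A
c ++ c ++ A ++ A
c ++ c ++ B ++ A
c ++ c ++ C ++ A
c ++ c ++ c ++ A
c ++ c ++ c ++ B
c ++ c ++ c ++ C & B
c ++ c ++ c ++ c & B
c ++ c ++ c ++ c & C
c ++ c ++ c ++ c & ( S )
c ++ c ++ c ++ c & ( A )
c ++ c ++ c ++ c & ( B )
c ++ c ++ c ++ c & ( C )
c ++ c ++ c ++ c & ( c )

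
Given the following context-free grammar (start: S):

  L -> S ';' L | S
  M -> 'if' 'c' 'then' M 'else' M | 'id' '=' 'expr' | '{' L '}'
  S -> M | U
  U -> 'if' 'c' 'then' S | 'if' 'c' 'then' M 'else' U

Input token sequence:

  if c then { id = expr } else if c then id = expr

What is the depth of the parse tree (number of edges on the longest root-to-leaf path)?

[S [U if c then [M { [L [S [M id = expr]]] }] else [U if c then [S [M id = expr]]]]]

6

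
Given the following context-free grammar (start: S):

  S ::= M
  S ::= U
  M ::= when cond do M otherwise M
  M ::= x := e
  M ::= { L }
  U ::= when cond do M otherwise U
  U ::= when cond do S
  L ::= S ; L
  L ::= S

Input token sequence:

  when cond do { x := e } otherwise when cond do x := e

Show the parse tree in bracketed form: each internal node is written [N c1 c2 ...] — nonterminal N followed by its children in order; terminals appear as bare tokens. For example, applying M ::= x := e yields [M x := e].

S
U
when cond do M otherwise U
when cond do { L } otherwise U
when cond do { S } otherwise U
when cond do { M } otherwise U
when cond do { x := e } otherwise U
when cond do { x := e } otherwise when cond do S
when cond do { x := e } otherwise when cond do M
when cond do { x := e } otherwise when cond do x := e

[S [U when cond do [M { [L [S [M x := e]]] }] otherwise [U when cond do [S [M x := e]]]]]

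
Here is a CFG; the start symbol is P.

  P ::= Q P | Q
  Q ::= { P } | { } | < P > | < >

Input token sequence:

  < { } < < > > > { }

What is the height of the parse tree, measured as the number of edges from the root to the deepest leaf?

7

[P [Q < [P [Q { }] [P [Q < [P [Q < >]] >]]] >] [P [Q { }]]]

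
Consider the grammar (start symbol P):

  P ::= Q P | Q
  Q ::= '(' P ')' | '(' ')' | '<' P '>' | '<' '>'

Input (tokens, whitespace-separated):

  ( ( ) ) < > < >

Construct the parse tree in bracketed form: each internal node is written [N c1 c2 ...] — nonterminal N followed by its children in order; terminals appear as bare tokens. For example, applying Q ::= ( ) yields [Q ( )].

[P [Q ( [P [Q ( )]] )] [P [Q < >] [P [Q < >]]]]

P
Q P
( P ) P
( Q ) P
( ( ) ) P
( ( ) ) Q P
( ( ) ) < > P
( ( ) ) < > Q
( ( ) ) < > < >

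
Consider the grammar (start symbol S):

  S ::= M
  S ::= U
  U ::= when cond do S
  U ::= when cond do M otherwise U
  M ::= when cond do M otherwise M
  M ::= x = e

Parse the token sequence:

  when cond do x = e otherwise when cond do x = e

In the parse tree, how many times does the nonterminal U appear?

2

[S [U when cond do [M x = e] otherwise [U when cond do [S [M x = e]]]]]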